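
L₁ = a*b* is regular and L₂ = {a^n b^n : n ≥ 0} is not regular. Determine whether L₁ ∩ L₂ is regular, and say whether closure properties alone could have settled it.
No — L₁ ∩ L₂ is not regular.

Every string a^n b^n already lies in a*b*, so L₁ ∩ L₂ = {a^n b^n : n ≥ 0} = L₂ itself, which is the standard non-regular language (pump s = a^p b^p).

Note that the bare facts "L₁ regular, L₂ non-regular" do not settle the question by themselves: the closure of regular languages under ∪, ∩, complement and difference applies only when BOTH operands are regular. With a non-regular operand the result can come out regular or non-regular depending on the specific languages, so one has to work out L₁ ∩ L₂ for this particular pair, as above.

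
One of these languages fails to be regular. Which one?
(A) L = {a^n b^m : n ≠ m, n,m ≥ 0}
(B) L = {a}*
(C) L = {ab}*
(A) {a^n b^m : n ≠ m, n,m ≥ 0}

(A) L = {a^n b^m : n ≠ m, n,m ≥ 0} is NOT regular.

The pumping lemma can be used to prove this:
After pumping a's, we can make n = m

The other languages are regular because they can be recognized by finite automata.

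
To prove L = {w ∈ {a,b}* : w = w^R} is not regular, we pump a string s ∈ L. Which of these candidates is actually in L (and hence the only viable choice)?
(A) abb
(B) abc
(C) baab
(C) baab

The pumping lemma is applied to a string s that lies in L, so first check membership of each option:
- (A) abb reversed is bba ≠ abb, so it is not a palindrome and is not in L ✗
- (B) abc reversed is cba ≠ abc, so it is not a palindrome and is not in L ✗
- (C) baab reversed is baab, the same string, so it is a palindrome and is in L ✓

Only (C) baab is in L, so it is the only candidate that could play the role of s.
(In a complete proof one picks s in terms of the pumping length p so that |s| ≥ p is guaranteed; a fixed string like baab illustrates the shape of such an s.)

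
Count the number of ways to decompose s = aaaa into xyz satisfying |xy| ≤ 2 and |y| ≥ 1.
3

For s = 'aaaa' with pumping length p = 2:

Constraints: |xy| ≤ 2, |y| > 0

Valid decompositions (|xy| ≤ p, |y| ≥ 1):
  • x='', y='a', z='aaa'
  • x='a', y='a', z='aa'
  • x='', y='aa', z='aa'

Total count: 3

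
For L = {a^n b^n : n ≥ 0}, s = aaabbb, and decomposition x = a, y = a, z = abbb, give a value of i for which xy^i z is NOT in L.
i = 0

xy⁰z = a · ε · abbb = aabbb; aabbb has 2 a's and 3 b's; 2 ≠ 3, so it is not in L.
(Other choices also work, e.g. i = 2, 3; only i = 1 is guaranteed to stay in L since xy¹z = s.)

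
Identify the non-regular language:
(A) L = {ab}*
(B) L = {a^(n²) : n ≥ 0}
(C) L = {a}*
(B) {a^(n²) : n ≥ 0}

(B) L = {a^(n²) : n ≥ 0} is NOT regular.

The pumping lemma can be used to prove this:
After pumping, length is no longer a perfect square

The other languages are regular because they can be recognized by finite automata.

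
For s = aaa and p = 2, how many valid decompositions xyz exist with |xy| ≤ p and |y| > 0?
3

For s = 'aaa' with pumping length p = 2:

Constraints: |xy| ≤ 2, |y| > 0

Valid decompositions (|xy| ≤ p, |y| ≥ 1):
  • x='', y='a', z='aa'
  • x='a', y='a', z='a'
  • x='', y='aa', z='a'

Total count: 3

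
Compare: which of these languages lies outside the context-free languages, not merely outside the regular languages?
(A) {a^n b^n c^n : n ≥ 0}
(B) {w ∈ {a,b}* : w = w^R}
(A) {a^n b^n c^n : n ≥ 0}

(A) {a^n b^n c^n : n ≥ 0} requires the CFL pumping lemma.

- {w ∈ {a,b}* : w = w^R} is context-free (but not regular)
  • Can be shown non-regular with the regular pumping lemma
  • After pumping, the string is no longer symmetric

- {a^n b^n c^n : n ≥ 0} is NOT context-free
  • Requires the CFL pumping lemma to prove
  • Cannot maintain three equal counts simultaneously

The CFL pumping lemma is "stronger" in that it can prove non-membership
in the larger class of context-free languages.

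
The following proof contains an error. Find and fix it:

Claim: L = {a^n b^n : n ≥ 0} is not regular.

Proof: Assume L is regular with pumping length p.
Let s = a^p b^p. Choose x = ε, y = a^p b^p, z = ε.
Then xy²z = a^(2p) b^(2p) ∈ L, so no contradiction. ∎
Error: The decomposition violates |xy| ≤ p. With y = a^p b^p, |xy| = |y| = 2p > p. (The proof also miscomputes xy²z, which would be a^p b^p a^p b^p rather than a^(2p) b^(2p), and it wrongly treats one harmless decomposition as settling the matter — the prover does not get to choose the decomposition.)

Correction: The pumping lemma requires |xy| ≤ p, and the argument must handle every decomposition satisfying |xy| ≤ p, |y| ≥ 1. Since s starts with p a's, any such y consists only of a's, say y = a^k with k ≥ 1. Then xy²z = a^(p+k) b^p has unequal numbers of a's and b's, so xy²z ∉ L — the required contradiction.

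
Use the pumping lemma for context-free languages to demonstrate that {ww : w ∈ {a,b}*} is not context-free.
Assume for contradiction that L is context-free, and let p ≥ 1 be the pumping length given by the pumping lemma for CFLs.
Choose s = a^p b^p a^p b^p. Then s ∈ L (take w = a^p b^p) and |s| = 4p ≥ p.
By the CFL pumping lemma, s = uvxyz for some u, v, x, y, z with |vxy| ≤ p, |vy| ≥ 1, and uv^i xy^i z ∈ L for every i ≥ 0.

Write s as four blocks A₁ B₁ A₂ B₂ with A₁ = A₂ = a^p and B₁ = B₂ = b^p. Since |vxy| ≤ p, the window vxy lies inside at most two adjacent blocks. Take i = 0 and let t = uxz, so |t| = 4p − |vy| with 1 ≤ |vy| ≤ p. If |t| is odd, t ∉ L immediately, so assume |vy| is even (hence |vy| ≥ 2) and |t|/2 = 2p − |vy|/2, which satisfies p ≤ |t|/2 ≤ 2p − 1.

Case 1 (vxy inside A₁B₁): t = a^(p−j) b^(p−l) a^p b^p with j + l = |vy|. The second half of t has length < 2p, so it is a suffix of the trailing a^p b^p and ends in b; the first half is a^(p−j) b^(p−l) a^((j+l)/2), which ends in a because (j+l)/2 ≥ 1. The halves differ, so t ∉ L.

Case 2 (vxy inside B₁A₂, straddling the middle): t = a^p b^(p−j) a^(p−l) b^p with j + l = |vy|. If t = ww, then w is a prefix of t of length ≥ p, so w begins with a^p; and w is a suffix of t of length ≥ p, so w ends with b^p. That forces |w| ≥ 2p, contradicting |w| = |t|/2 ≤ 2p − 1. So t ∉ L.

Case 3 (vxy inside A₂B₂): t = a^p b^p a^(p−j) b^(p−l) with j + l = |vy|. The first half of t is a prefix of a^p b^p, so it begins with a; the second half is b^((j+l)/2) a^(p−j) b^(p−l), which begins with b. The halves differ, so t ∉ L.

In every case uv⁰xy⁰z = uxz ∉ L.

This contradicts the CFL pumping lemma, which requires uv^i xy^i z ∈ L for all i ≥ 0.
Hence L = {ww : w ∈ {a,b}*} is not context-free. ∎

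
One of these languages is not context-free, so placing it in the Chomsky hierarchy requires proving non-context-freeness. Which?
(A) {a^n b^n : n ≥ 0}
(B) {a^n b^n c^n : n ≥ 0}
(B) {a^n b^n c^n : n ≥ 0}

(B) {a^n b^n c^n : n ≥ 0} requires the CFL pumping lemma.

- {a^n b^n : n ≥ 0} is context-free (but not regular)
  • Can be shown non-regular with the regular pumping lemma
  • After pumping, the number of a's and b's become unequal

- {a^n b^n c^n : n ≥ 0} is NOT context-free
  • Requires the CFL pumping lemma to prove
  • Cannot maintain three equal counts simultaneously

The CFL pumping lemma is "stronger" in that it can prove non-membership
in the larger class of context-free languages.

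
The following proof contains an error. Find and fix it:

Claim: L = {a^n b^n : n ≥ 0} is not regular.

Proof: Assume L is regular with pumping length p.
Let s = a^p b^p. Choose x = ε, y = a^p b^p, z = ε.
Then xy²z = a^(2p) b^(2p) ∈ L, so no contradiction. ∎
Error: The decomposition violates |xy| ≤ p. With y = a^p b^p, |xy| = |y| = 2p > p. (The proof also miscomputes xy²z, which would be a^p b^p a^p b^p rather than a^(2p) b^(2p), and it wrongly treats one harmless decomposition as settling the matter — the prover does not get to choose the decomposition.)

Correction: The pumping lemma requires |xy| ≤ p, and the argument must handle every decomposition satisfying |xy| ≤ p, |y| ≥ 1. Since s starts with p a's, any such y consists only of a's, say y = a^k with k ≥ 1. Then xy²z = a^(p+k) b^p has unequal numbers of a's and b's, so xy²z ∉ L — the required contradiction.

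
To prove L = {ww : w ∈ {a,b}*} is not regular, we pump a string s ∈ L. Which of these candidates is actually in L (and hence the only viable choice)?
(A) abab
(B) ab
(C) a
(A) abab

The pumping lemma is applied to a string s that lies in L, so first check membership of each option:
- (A) abab splits into halves ab · ab, which are equal, so it is in L (w = ab) ✓
- (B) ab has length 2; its halves are a and b, which differ, so it is not in L ✗
- (C) a has odd length 1, so it cannot be written as ww and is not in L ✗

Only (A) abab is in L, so it is the only candidate that could play the role of s.
(In a complete proof one picks s in terms of the pumping length p so that |s| ≥ p is guaranteed; a fixed string like abab illustrates the shape of such an s.)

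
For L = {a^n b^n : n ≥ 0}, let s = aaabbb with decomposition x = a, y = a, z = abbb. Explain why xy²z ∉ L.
xy²z = aaaabbb ∉ L

Pumping with i = 2 replaces y = a by y² = aa:
- Original: s = xyz = aaabbb; aaabbb = a^3 b^3 has equal counts (3 = 3), so it is in L
- Pumped: xy²z = a · aa · abbb = aaaabbb
- aaaabbb has 4 a's and 3 b's; 4 ≠ 3, so it is not in L

The pumping lemma would require xy²z ∈ L, so this decomposition yields a contradiction.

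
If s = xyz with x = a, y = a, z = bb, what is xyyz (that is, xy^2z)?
aaabb

Given x = 'a', y = 'a', z = 'bb' and i = 2:

xy^2z = x + y·y·...·y (2 times) + z
       = 'a' + 'a'^2 + 'bb'
       = 'a' + 'aa' + 'bb'
       = 'aaabb'

The pumped string is 'aaabb' with length 5.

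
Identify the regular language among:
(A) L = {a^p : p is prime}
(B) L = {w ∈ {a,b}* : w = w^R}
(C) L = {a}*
(C) {a}*

(C) L = {a}* is regular.

This can be recognized by a finite automaton (DFA/NFA).
Regular expressions like {a}* define regular languages.

The other choices are not regular:
- {w ∈ {a,b}* : w = w^R}: After pumping, the string is no longer symmetric
- {a^p : p is prime}: After pumping, the length becomes composite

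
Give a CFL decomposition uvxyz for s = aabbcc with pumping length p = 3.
u='aa', v='b', x='b', y='c', z='c'

For s = aabbcc with pumping length p = 3:

One valid decomposition:
- u = 'aa'
- v = 'b'
- x = 'b'
- y = 'c'
- z = 'c'

Verification:
- uvxyz = 'aa' + 'b' + 'b' + 'c' + 'c' = aabbcc ✓
- |vxy| = |'bbc'| = 3 ≤ 3 ✓
- |vy| = |'bc'| = 2 > 0 ✓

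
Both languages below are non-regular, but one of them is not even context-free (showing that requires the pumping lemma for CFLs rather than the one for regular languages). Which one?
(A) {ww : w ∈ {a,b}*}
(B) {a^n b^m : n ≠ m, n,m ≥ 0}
(A) {ww : w ∈ {a,b}*}

(A) {ww : w ∈ {a,b}*} requires the CFL pumping lemma.

- {a^n b^m : n ≠ m, n,m ≥ 0} is context-free (but not regular)
  • Can be shown non-regular with the regular pumping lemma
  • After pumping a's, we can make n = m

- {ww : w ∈ {a,b}*} is NOT context-free
  • Requires the CFL pumping lemma to prove
  • Cannot verify equality of two arbitrary substrings

The CFL pumping lemma is "stronger" in that it can prove non-membership
in the larger class of context-free languages.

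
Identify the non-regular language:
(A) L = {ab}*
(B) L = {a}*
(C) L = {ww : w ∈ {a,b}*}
(C) {ww : w ∈ {a,b}*}

(C) L = {ww : w ∈ {a,b}*} is NOT regular.

The pumping lemma can be used to prove this:
After pumping, the two halves no longer match

The other languages are regular because they can be recognized by finite automata.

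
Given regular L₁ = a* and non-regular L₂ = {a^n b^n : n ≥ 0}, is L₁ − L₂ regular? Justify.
Yes — L₁ − L₂ is regular.

The only string of a* that lies in {a^n b^n} is ε, so L₁ − L₂ = a* − {ε} = a⁺ = aa*, which is regular.

Note that the bare facts "L₁ regular, L₂ non-regular" do not settle the question by themselves: the closure of regular languages under ∪, ∩, complement and difference applies only when BOTH operands are regular. With a non-regular operand the result can come out regular or non-regular depending on the specific languages, so one has to work out L₁ − L₂ for this particular pair, as above.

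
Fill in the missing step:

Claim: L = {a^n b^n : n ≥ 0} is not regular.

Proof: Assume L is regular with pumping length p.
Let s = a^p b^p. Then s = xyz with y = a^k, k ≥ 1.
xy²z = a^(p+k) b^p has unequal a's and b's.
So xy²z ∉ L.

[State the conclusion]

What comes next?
This contradicts the pumping lemma for regular languages,
which guarantees xy^i z ∈ L for all i ≥ 0.

Since our assumption that L is regular leads to a contradiction,
we conclude that L = {a^n b^n : n ≥ 0} is NOT regular. ∎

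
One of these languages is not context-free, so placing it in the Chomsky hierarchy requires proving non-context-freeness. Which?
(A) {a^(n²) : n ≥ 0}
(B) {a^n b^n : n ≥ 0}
(A) {a^(n²) : n ≥ 0}

(A) {a^(n²) : n ≥ 0} requires the CFL pumping lemma.

- {a^n b^n : n ≥ 0} is context-free (but not regular)
  • Can be shown non-regular with the regular pumping lemma
  • After pumping, the number of a's and b's become unequal

- {a^(n²) : n ≥ 0} is NOT context-free
  • Requires the CFL pumping lemma to prove
  • Gaps between squares grow unboundedly

The CFL pumping lemma is "stronger" in that it can prove non-membership
in the larger class of context-free languages.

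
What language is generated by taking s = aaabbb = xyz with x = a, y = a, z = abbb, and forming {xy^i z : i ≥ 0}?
{xy^i z : i ≥ 0} = {a^(2+i) b^3 : i ≥ 0} = {aabbb, aaabbb, aaaabbb, ...}

With x = a, y = a, z = abbb: Starting with aaabbb and pumping the second 'a', we get strings with 2+i a's followed by 3 b's for i = 0, 1, 2, ...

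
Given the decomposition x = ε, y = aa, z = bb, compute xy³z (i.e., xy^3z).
aaaaaabb

Given x = '', y = 'aa', z = 'bb' and i = 3:

xy^3z = x + y·y·...·y (3 times) + z
       = '' + 'aa'^3 + 'bb'
       = '' + 'aaaaaa' + 'bb'
       = 'aaaaaabb'

The pumped string is 'aaaaaabb' with length 8.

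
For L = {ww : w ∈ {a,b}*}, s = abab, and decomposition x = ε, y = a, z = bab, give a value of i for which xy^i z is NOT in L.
i = 0

xy⁰z = ε · ε · bab = bab; bab has odd length 3, so it cannot be written as ww and is not in L.
(Other choices also work, e.g. i = 2, 3; only i = 1 is guaranteed to stay in L since xy¹z = s.)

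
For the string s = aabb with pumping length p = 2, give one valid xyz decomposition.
x = '', y = 'aa', z = 'bb'

For s = aabb and p = 2, one valid decomposition is:
- x = '' (length 0)
- y = 'aa' (length 2)
- z = 'bb' (length 2)

Verification:
- xyz = '' + 'aa' + 'bb' = aabb ✓
- |xy| = 2 ≤ 2 ✓
- |y| = 2 > 0 ✓

All pumping lemma constraints are satisfied.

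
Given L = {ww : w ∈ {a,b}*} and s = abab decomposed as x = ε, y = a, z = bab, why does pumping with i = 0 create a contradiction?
xy⁰z = bab ∉ L

Pumping with i = 0 replaces y = a by y⁰ = ε:
- Original: s = xyz = abab; abab splits into halves ab · ab, which are equal, so it is in L (w = ab)
- Pumped: xy⁰z = ε · ε · bab = bab
- bab has odd length 3, so it cannot be written as ww and is not in L

The pumping lemma would require xy⁰z ∈ L, so this decomposition yields a contradiction.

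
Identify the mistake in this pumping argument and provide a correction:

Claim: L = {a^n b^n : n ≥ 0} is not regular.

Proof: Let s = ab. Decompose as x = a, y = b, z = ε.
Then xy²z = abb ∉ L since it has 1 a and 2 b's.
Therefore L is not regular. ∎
Error: The string s = ab might be shorter than the pumping length p.

Correction: Choose s = a^p b^p to ensure |s| ≥ p. Also, the decomposition is wrong: with |xy| ≤ p, y cannot include b's when s starts with p a's.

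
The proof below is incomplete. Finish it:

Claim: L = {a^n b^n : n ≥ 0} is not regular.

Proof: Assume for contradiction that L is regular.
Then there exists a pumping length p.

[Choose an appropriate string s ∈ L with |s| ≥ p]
s = a^p b^p

This string is in L (has equal a's and b's) and has length 2p ≥ p.
Any decomposition xyz with |xy| ≤ p means y consists only of a's,
so pumping will unbalance the counts.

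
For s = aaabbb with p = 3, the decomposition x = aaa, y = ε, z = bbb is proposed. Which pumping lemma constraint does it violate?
Violated: |y| > 0

The decomposition x = aaa, y = ε, z = bbb for s = aaabbb with p = 3
violates the constraint: |y| > 0

|y| = 0, but the pumping lemma requires |y| > 0 (y must be non-empty).

Pumping lemma constraints:
1. xyz = s (decomposition is valid)
2. |xy| ≤ p
3. |y| > 0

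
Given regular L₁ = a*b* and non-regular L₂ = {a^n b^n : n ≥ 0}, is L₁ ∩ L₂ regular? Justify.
No — L₁ ∩ L₂ is not regular.

Every string a^n b^n already lies in a*b*, so L₁ ∩ L₂ = {a^n b^n : n ≥ 0} = L₂ itself, which is the standard non-regular language (pump s = a^p b^p).

Note that the bare facts "L₁ regular, L₂ non-regular" do not settle the question by themselves: the closure of regular languages under ∪, ∩, complement and difference applies only when BOTH operands are regular. With a non-regular operand the result can come out regular or non-regular depending on the specific languages, so one has to work out L₁ ∩ L₂ for this particular pair, as above.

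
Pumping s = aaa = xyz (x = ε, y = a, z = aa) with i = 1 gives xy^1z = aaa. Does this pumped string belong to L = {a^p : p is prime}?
Yes

xy¹z = ε · a · aa = aaa.
aaa has length 3, which is prime, so it is in L.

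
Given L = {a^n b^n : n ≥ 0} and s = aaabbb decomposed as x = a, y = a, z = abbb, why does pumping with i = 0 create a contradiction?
xy⁰z = aabbb ∉ L

Pumping with i = 0 replaces y = a by y⁰ = ε:
- Original: s = xyz = aaabbb; aaabbb = a^3 b^3 has equal counts (3 = 3), so it is in L
- Pumped: xy⁰z = a · ε · abbb = aabbb
- aabbb has 2 a's and 3 b's; 2 ≠ 3, so it is not in L

The pumping lemma would require xy⁰z ∈ L, so this decomposition yields a contradiction.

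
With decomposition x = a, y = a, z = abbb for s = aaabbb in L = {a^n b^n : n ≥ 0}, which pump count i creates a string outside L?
i = 0

xy⁰z = a · ε · abbb = aabbb; aabbb has 2 a's and 3 b's; 2 ≠ 3, so it is not in L.
(Other choices also work, e.g. i = 2, 3; only i = 1 is guaranteed to stay in L since xy¹z = s.)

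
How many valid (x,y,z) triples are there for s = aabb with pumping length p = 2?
3

For s = 'aabb' with pumping length p = 2:

Constraints: |xy| ≤ 2, |y| > 0

Valid decompositions (|xy| ≤ p, |y| ≥ 1):
  • x='', y='a', z='abb'
  • x='a', y='a', z='bb'
  • x='', y='aa', z='bb'

Total count: 3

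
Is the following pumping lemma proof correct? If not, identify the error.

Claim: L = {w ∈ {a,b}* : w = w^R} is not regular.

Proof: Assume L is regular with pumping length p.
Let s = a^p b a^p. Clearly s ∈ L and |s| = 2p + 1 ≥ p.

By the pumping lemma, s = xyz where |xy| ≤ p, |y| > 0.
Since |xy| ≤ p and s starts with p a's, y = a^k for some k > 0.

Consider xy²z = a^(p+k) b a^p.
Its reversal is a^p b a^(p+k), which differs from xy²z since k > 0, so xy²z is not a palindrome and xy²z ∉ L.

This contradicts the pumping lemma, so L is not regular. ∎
The proof is correct.

This proof is valid because:
1. s = a^p b a^p is in L and is chosen in terms of p, so |s| ≥ p holds for every p
2. The decomposition analysis is correct: |xy| ≤ p forces y to lie inside the leading a's
3. The contradiction is valid: a^(p+k) b a^p has more a's before the b than after it, so it is not a palindrome
4. The conclusion follows logically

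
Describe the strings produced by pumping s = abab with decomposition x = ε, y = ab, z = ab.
{xy^i z : i ≥ 0} = {(ab)^(i+1) : i ≥ 0} = {ab, abab, ababab, ...}

With x = ε, y = ab, z = ab: Pumping 'ab' gives strings of alternating a's and b's.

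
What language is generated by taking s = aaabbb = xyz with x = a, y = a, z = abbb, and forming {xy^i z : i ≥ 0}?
{xy^i z : i ≥ 0} = {a^(2+i) b^3 : i ≥ 0} = {aabbb, aaabbb, aaaabbb, ...}

With x = a, y = a, z = abbb: Starting with aaabbb and pumping the second 'a', we get strings with 2+i a's followed by 3 b's for i = 0, 1, 2, ...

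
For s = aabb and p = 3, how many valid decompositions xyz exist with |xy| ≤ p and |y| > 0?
6

For s = 'aabb' with pumping length p = 3:

Constraints: |xy| ≤ 3, |y| > 0

Valid decompositions (|xy| ≤ p, |y| ≥ 1):
  • x='', y='a', z='abb'
  • x='a', y='a', z='bb'
  • x='', y='aa', z='bb'
  • x='aa', y='b', z='b'
  • x='a', y='ab', z='b'
  • x='', y='aab', z='b'

Total count: 6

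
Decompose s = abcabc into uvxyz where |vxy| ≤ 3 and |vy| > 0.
u='ab', v='c', x='a', y='b', z='c'

For s = abcabc with pumping length p = 3:

One valid decomposition:
- u = 'ab'
- v = 'c'
- x = 'a'
- y = 'b'
- z = 'c'

Verification:
- uvxyz = 'ab' + 'c' + 'a' + 'b' + 'c' = abcabc ✓
- |vxy| = |'cab'| = 3 ≤ 3 ✓
- |vy| = |'cb'| = 2 > 0 ✓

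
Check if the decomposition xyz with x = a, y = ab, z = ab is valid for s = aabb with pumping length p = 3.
Violated: xyz = s

The decomposition x = a, y = ab, z = ab for s = aabb with p = 3
violates the constraint: xyz = s

xyz = 'a' + 'ab' + 'ab' = 'aabab' ≠ 'aabb' = s. The decomposition doesn't reconstruct s.

Pumping lemma constraints:
1. xyz = s (decomposition is valid)
2. |xy| ≤ p
3. |y| > 0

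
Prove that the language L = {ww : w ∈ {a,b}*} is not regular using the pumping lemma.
Assume for contradiction that L is regular, and let p ≥ 1 be the pumping length given by the pumping lemma.
Choose s = a^p b a^p b. Then s ∈ L (take w = a^p b) and |s| = 2p + 2 ≥ p.
By the pumping lemma, s = xyz for some x, y, z with |xy| ≤ p, |y| ≥ 1, and xy^i z ∈ L for every i ≥ 0.
Since |xy| ≤ p and the first p symbols of s are all a's, y = a^k for some k with 1 ≤ k ≤ p.

Take i = 2: t = xy²z = a^(p + k) b a^p b.
Suppose t = uu for some string u. The string t contains exactly two b's and ends in b, so u contains exactly one b and ends in b; hence u = a^j b for some j, and uu = a^j b a^j b. Comparing with t = a^(p + k) b a^p b forces j = p + k (first block) and j = p (second block), which is impossible since k ≥ 1. So t ∉ L.

This contradicts the pumping lemma, which requires xy^i z ∈ L for all i ≥ 0.
Hence L = {ww : w ∈ {a,b}*} is not regular. ∎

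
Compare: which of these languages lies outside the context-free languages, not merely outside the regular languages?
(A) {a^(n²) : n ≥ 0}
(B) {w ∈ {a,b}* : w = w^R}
(A) {a^(n²) : n ≥ 0}

(A) {a^(n²) : n ≥ 0} requires the CFL pumping lemma.

- {w ∈ {a,b}* : w = w^R} is context-free (but not regular)
  • Can be shown non-regular with the regular pumping lemma
  • After pumping, the string is no longer symmetric

- {a^(n²) : n ≥ 0} is NOT context-free
  • Requires the CFL pumping lemma to prove
  • Gaps between squares grow unboundedly

The CFL pumping lemma is "stronger" in that it can prove non-membership
in the larger class of context-free languages.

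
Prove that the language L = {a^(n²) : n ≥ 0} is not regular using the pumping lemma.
Assume for contradiction that L is regular, and let p ≥ 1 be the pumping length given by the pumping lemma.
Choose s = a^(p²). Then s ∈ L and |s| = p² ≥ p.
By the pumping lemma, s = xyz for some x, y, z with |xy| ≤ p, |y| ≥ 1, and xy^i z ∈ L for every i ≥ 0.
Here y = a^k for some k with 1 ≤ k ≤ |xy| ≤ p.

Take i = 2: |xy²z| = p² + k.
Now p² < p² + k ≤ p² + p < p² + 2p + 1 = (p + 1)².
So |xy²z| lies strictly between the consecutive squares p² and (p + 1)², hence is not a perfect square, and xy²z ∉ L.

This contradicts the pumping lemma, which requires xy^i z ∈ L for all i ≥ 0.
Hence L = {a^(n²) : n ≥ 0} is not regular. ∎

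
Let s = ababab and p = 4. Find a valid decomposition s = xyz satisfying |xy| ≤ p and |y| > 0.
x = '', y = 'a', z = 'babab'

For s = ababab and p = 4, one valid decomposition is:
- x = '' (length 0)
- y = 'a' (length 1)
- z = 'babab' (length 5)

Verification:
- xyz = '' + 'a' + 'babab' = ababab ✓
- |xy| = 1 ≤ 4 ✓
- |y| = 1 > 0 ✓

All pumping lemma constraints are satisfied.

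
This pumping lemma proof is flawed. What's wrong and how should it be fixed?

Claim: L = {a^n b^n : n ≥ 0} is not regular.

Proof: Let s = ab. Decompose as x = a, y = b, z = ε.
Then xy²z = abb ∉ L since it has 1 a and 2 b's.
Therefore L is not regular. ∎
Error: The string s = ab might be shorter than the pumping length p.

Correction: Choose s = a^p b^p to ensure |s| ≥ p. Also, the decomposition is wrong: with |xy| ≤ p, y cannot include b's when s starts with p a's.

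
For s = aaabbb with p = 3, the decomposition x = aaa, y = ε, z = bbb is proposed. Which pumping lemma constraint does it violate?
Violated: |y| > 0

The decomposition x = aaa, y = ε, z = bbb for s = aaabbb with p = 3
violates the constraint: |y| > 0

|y| = 0, but the pumping lemma requires |y| > 0 (y must be non-empty).

Pumping lemma constraints:
1. xyz = s (decomposition is valid)
2. |xy| ≤ p
3. |y| > 0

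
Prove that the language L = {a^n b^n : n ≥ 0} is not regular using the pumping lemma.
Assume for contradiction that L is regular, and let p ≥ 1 be the pumping length given by the pumping lemma.
Choose s = a^p b^p. Then s ∈ L and |s| = 2p ≥ p.
By the pumping lemma, s = xyz for some x, y, z with |xy| ≤ p, |y| ≥ 1, and xy^i z ∈ L for every i ≥ 0.
Since |xy| ≤ p and the first p symbols of s are all a's, we must have y = a^k for some k with 1 ≤ k ≤ p.

Take i = 3: xy³z = a^(p + 2k) b^p.
This string has p + 2k a's but p b's, and p + 2k > p because k ≥ 1. So xy³z ∉ L.

This contradicts the pumping lemma, which requires xy^i z ∈ L for all i ≥ 0.
Hence L = {a^n b^n : n ≥ 0} is not regular. ∎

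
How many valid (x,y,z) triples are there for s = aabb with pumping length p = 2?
3

For s = 'aabb' with pumping length p = 2:

Constraints: |xy| ≤ 2, |y| > 0

Valid decompositions (|xy| ≤ p, |y| ≥ 1):
  • x='', y='a', z='abb'
  • x='a', y='a', z='bb'
  • x='', y='aa', z='bb'

Total count: 3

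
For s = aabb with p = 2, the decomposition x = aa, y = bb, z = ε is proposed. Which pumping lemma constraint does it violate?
Violated: |xy| ≤ p

The decomposition x = aa, y = bb, z = ε for s = aabb with p = 2
violates the constraint: |xy| ≤ p

|xy| = |aabb| = 4 > 2 = p. The decomposition puts too many characters in xy.

Pumping lemma constraints:
1. xyz = s (decomposition is valid)
2. |xy| ≤ p
3. |y| > 0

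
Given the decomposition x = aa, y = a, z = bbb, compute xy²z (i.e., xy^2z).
aaaabbb

Given x = 'aa', y = 'a', z = 'bbb' and i = 2:

xy^2z = x + y·y·...·y (2 times) + z
       = 'aa' + 'a'^2 + 'bbb'
       = 'aa' + 'aa' + 'bbb'
       = 'aaaabbb'

The pumped string is 'aaaabbb' with length 7.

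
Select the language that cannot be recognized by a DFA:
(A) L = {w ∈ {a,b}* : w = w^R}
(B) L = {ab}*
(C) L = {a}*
(A) {w ∈ {a,b}* : w = w^R}

(A) L = {w ∈ {a,b}* : w = w^R} is NOT regular.

The pumping lemma can be used to prove this:
After pumping, the string is no longer symmetric

The other languages are regular because they can be recognized by finite automata.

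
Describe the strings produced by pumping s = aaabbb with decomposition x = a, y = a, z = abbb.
{xy^i z : i ≥ 0} = {a^(2+i) b^3 : i ≥ 0} = {aabbb, aaabbb, aaaabbb, ...}

With x = a, y = a, z = abbb: Starting with aaabbb and pumping the second 'a', we get strings with 2+i a's followed by 3 b's for i = 0, 1, 2, ...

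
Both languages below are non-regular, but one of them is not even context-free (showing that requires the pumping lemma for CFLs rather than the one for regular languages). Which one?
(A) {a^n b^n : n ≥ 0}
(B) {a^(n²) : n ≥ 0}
(B) {a^(n²) : n ≥ 0}

(B) {a^(n²) : n ≥ 0} requires the CFL pumping lemma.

- {a^n b^n : n ≥ 0} is context-free (but not regular)
  • Can be shown non-regular with the regular pumping lemma
  • After pumping, the number of a's and b's become unequal

- {a^(n²) : n ≥ 0} is NOT context-free
  • Requires the CFL pumping lemma to prove
  • Gaps between squares grow unboundedly

The CFL pumping lemma is "stronger" in that it can prove non-membership
in the larger class of context-free languages.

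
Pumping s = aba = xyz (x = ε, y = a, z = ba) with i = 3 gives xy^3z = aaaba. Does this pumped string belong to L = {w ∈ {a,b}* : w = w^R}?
No

xy³z = ε · aaa · ba = aaaba.
aaaba reversed is abaaa ≠ aaaba, so it is not a palindrome and is not in L.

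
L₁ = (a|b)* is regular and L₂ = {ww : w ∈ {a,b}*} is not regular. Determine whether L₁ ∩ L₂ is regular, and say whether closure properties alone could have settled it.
No — L₁ ∩ L₂ is not regular.

(a|b)* is all strings over {a,b}, so L₁ ∩ L₂ = {ww : w ∈ {a,b}*} = L₂ itself, which is not regular (pump s = a^p b a^p b).

Note that the bare facts "L₁ regular, L₂ non-regular" do not settle the question by themselves: the closure of regular languages under ∪, ∩, complement and difference applies only when BOTH operands are regular. With a non-regular operand the result can come out regular or non-regular depending on the specific languages, so one has to work out L₁ ∩ L₂ for this particular pair, as above.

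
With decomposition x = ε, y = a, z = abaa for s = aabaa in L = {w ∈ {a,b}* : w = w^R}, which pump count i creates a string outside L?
i = 2

xy²z = ε · aa · abaa = aaabaa; aaabaa reversed is aabaaa ≠ aaabaa, so it is not a palindrome and is not in L.
(Other choices also work, e.g. i = 0, 3; only i = 1 is guaranteed to stay in L since xy¹z = s.)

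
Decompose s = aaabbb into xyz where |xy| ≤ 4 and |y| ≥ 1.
x = 'a', y = 'a', z = 'abbb'

For s = aaabbb and p = 4, one valid decomposition is:
- x = 'a' (length 1)
- y = 'a' (length 1)
- z = 'abbb' (length 4)

Verification:
- xyz = 'a' + 'a' + 'abbb' = aaabbb ✓
- |xy| = 2 ≤ 4 ✓
- |y| = 1 > 0 ✓

All pumping lemma constraints are satisfied.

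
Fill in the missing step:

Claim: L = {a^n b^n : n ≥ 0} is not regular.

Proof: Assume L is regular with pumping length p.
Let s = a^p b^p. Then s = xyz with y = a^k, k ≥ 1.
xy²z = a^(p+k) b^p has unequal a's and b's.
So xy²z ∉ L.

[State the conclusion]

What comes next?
This contradicts the pumping lemma for regular languages,
which guarantees xy^i z ∈ L for all i ≥ 0.

Since our assumption that L is regular leads to a contradiction,
we conclude that L = {a^n b^n : n ≥ 0} is NOT regular. ∎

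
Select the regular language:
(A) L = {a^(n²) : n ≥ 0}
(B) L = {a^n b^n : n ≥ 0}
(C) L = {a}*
(C) {a}*

(C) L = {a}* is regular.

This can be recognized by a finite automaton (DFA/NFA).
Regular expressions like {a}* define regular languages.

The other choices are not regular:
- {a^n b^n : n ≥ 0}: After pumping, the number of a's and b's become unequal
- {a^(n²) : n ≥ 0}: After pumping, length is no longer a perfect square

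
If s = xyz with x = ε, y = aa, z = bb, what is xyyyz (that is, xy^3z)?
aaaaaabb

Given x = '', y = 'aa', z = 'bb' and i = 3:

xy^3z = x + y·y·...·y (3 times) + z
       = '' + 'aa'^3 + 'bb'
       = '' + 'aaaaaa' + 'bb'
       = 'aaaaaabb'

The pumped string is 'aaaaaabb' with length 8.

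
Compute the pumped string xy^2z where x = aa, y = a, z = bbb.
aaaabbb

Given x = 'aa', y = 'a', z = 'bbb' and i = 2:

xy^2z = x + y·y·...·y (2 times) + z
       = 'aa' + 'a'^2 + 'bbb'
       = 'aa' + 'aa' + 'bbb'
       = 'aaaabbb'

The pumped string is 'aaaabbb' with length 7.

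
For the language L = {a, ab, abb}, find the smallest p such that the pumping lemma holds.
p = 4

For a finite language L, the pumping lemma holds vacuously if p > max|s| for s ∈ L.

The longest string in L = {a, ab, abb} has length 3.
If p = 4, then no string s ∈ L has |s| ≥ p, so the condition is vacuously true.

The minimum pumping length is p = 4.

Why no smaller p works: for any p ≤ 3, the longest string s ∈ L has |s| = 3 ≥ p, so it would
have to be pumpable; but pumping up (i = 2, 3, ...) produces ever longer strings, which cannot all lie in the
finite language L. So the pumping property fails for every p ≤ 3.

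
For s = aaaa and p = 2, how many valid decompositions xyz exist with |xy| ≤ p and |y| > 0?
3

For s = 'aaaa' with pumping length p = 2:

Constraints: |xy| ≤ 2, |y| > 0

Valid decompositions (|xy| ≤ p, |y| ≥ 1):
  • x='', y='a', z='aaa'
  • x='a', y='a', z='aa'
  • x='', y='aa', z='aa'

Total count: 3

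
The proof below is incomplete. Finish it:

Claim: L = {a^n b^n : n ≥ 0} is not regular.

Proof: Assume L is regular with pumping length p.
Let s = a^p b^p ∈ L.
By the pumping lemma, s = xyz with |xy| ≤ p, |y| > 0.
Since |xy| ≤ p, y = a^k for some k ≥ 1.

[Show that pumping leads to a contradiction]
Consider xy²z = a^(p+k) b^p.

Since k ≥ 1, we have p + k > p.
So xy²z has more a's than b's: (p+k) a's vs p b's.
This means xy²z ∉ L because a^n b^n requires equal counts.

This contradicts the pumping lemma which states xy²z ∈ L.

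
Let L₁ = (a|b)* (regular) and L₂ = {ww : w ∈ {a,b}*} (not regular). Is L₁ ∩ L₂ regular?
No — L₁ ∩ L₂ is not regular.

(a|b)* is all strings over {a,b}, so L₁ ∩ L₂ = {ww : w ∈ {a,b}*} = L₂ itself, which is not regular (pump s = a^p b a^p b).

Note that the bare facts "L₁ regular, L₂ non-regular" do not settle the question by themselves: the closure of regular languages under ∪, ∩, complement and difference applies only when BOTH operands are regular. With a non-regular operand the result can come out regular or non-regular depending on the specific languages, so one has to work out L₁ ∩ L₂ for this particular pair, as above.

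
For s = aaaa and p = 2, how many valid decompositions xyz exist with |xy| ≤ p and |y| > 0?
3

For s = 'aaaa' with pumping length p = 2:

Constraints: |xy| ≤ 2, |y| > 0

Valid decompositions (|xy| ≤ p, |y| ≥ 1):
  • x='', y='a', z='aaa'
  • x='a', y='a', z='aa'
  • x='', y='aa', z='aa'

Total count: 3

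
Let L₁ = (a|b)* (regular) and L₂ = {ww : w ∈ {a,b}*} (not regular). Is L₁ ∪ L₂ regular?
Yes — L₁ ∪ L₂ is regular.

{ww} ⊆ (a|b)*, so L₁ ∪ L₂ = (a|b)*, which is regular.

Note that the bare facts "L₁ regular, L₂ non-regular" do not settle the question by themselves: the closure of regular languages under ∪, ∩, complement and difference applies only when BOTH operands are regular. With a non-regular operand the result can come out regular or non-regular depending on the specific languages, so one has to work out L₁ ∪ L₂ for this particular pair, as above.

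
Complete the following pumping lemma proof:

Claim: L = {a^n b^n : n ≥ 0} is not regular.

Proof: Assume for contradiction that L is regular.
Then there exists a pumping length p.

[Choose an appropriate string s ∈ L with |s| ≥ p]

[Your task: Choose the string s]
s = a^p b^p

This string is in L (has equal a's and b's) and has length 2p ≥ p.
Any decomposition xyz with |xy| ≤ p means y consists only of a's,
so pumping will unbalance the counts.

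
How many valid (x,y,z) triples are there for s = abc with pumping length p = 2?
3

For s = 'abc' with pumping length p = 2:

Constraints: |xy| ≤ 2, |y| > 0

Valid decompositions (|xy| ≤ p, |y| ≥ 1):
  • x='', y='a', z='bc'
  • x='a', y='b', z='c'
  • x='', y='ab', z='c'

Total count: 3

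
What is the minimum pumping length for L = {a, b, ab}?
p = 3

For a finite language L, the pumping lemma holds vacuously if p > max|s| for s ∈ L.

The longest string in L = {a, b, ab} has length 2.
If p = 3, then no string s ∈ L has |s| ≥ p, so the condition is vacuously true.

The minimum pumping length is p = 3.

Why no smaller p works: for any p ≤ 2, the longest string s ∈ L has |s| = 2 ≥ p, so it would
have to be pumpable; but pumping up (i = 2, 3, ...) produces ever longer strings, which cannot all lie in the
finite language L. So the pumping property fails for every p ≤ 2.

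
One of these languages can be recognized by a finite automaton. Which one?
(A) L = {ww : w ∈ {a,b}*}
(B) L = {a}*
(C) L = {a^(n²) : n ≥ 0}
(B) {a}*

(B) L = {a}* is regular.

This can be recognized by a finite automaton (DFA/NFA).
Regular expressions like {a}* define regular languages.

The other choices are not regular:
- {a^(n²) : n ≥ 0}: After pumping, length is no longer a perfect square
- {ww : w ∈ {a,b}*}: After pumping, the two halves no longer match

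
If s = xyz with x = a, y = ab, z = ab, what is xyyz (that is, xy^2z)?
aababab

Given x = 'a', y = 'ab', z = 'ab' and i = 2:

xy^2z = x + y·y·...·y (2 times) + z
       = 'a' + 'ab'^2 + 'ab'
       = 'a' + 'abab' + 'ab'
       = 'aababab'

The pumped string is 'aababab' with length 7.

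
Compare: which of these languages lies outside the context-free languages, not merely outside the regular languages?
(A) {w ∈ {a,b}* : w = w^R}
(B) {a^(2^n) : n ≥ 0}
(B) {a^(2^n) : n ≥ 0}

(B) {a^(2^n) : n ≥ 0} requires the CFL pumping lemma.

- {w ∈ {a,b}* : w = w^R} is context-free (but not regular)
  • Can be shown non-regular with the regular pumping lemma
  • After pumping, the string is no longer symmetric

- {a^(2^n) : n ≥ 0} is NOT context-free
  • Requires the CFL pumping lemma to prove
  • Gaps between powers of 2 grow exponentially

The CFL pumping lemma is "stronger" in that it can prove non-membership
in the larger class of context-free languages.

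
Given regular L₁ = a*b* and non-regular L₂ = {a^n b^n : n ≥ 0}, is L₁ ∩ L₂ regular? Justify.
No — L₁ ∩ L₂ is not regular.

Every string a^n b^n already lies in a*b*, so L₁ ∩ L₂ = {a^n b^n : n ≥ 0} = L₂ itself, which is the standard non-regular language (pump s = a^p b^p).

Note that the bare facts "L₁ regular, L₂ non-regular" do not settle the question by themselves: the closure of regular languages under ∪, ∩, complement and difference applies only when BOTH operands are regular. With a non-regular operand the result can come out regular or non-regular depending on the specific languages, so one has to work out L₁ ∩ L₂ for this particular pair, as above.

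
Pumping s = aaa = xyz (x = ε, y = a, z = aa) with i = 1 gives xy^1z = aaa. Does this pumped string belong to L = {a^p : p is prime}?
Yes

xy¹z = ε · a · aa = aaa.
aaa has length 3, which is prime, so it is in L.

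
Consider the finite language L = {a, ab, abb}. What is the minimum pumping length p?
p = 4

For a finite language L, the pumping lemma holds vacuously if p > max|s| for s ∈ L.

The longest string in L = {a, ab, abb} has length 3.
If p = 4, then no string s ∈ L has |s| ≥ p, so the condition is vacuously true.

The minimum pumping length is p = 4.

Why no smaller p works: for any p ≤ 3, the longest string s ∈ L has |s| = 3 ≥ p, so it would
have to be pumpable; but pumping up (i = 2, 3, ...) produces ever longer strings, which cannot all lie in the
finite language L. So the pumping property fails for every p ≤ 3.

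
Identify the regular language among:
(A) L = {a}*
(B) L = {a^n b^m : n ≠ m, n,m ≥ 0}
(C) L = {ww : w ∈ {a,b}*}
(A) {a}*

(A) L = {a}* is regular.

This can be recognized by a finite automaton (DFA/NFA).
Regular expressions like {a}* define regular languages.

The other choices are not regular:
- {a^n b^m : n ≠ m, n,m ≥ 0}: After pumping a's, we can make n = m
- {ww : w ∈ {a,b}*}: After pumping, the two halves no longer match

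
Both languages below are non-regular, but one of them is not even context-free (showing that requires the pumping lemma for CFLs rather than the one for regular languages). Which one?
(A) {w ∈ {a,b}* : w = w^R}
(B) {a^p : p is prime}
(B) {a^p : p is prime}

(B) {a^p : p is prime} requires the CFL pumping lemma.

- {w ∈ {a,b}* : w = w^R} is context-free (but not regular)
  • Can be shown non-regular with the regular pumping lemma
  • After pumping, the string is no longer symmetric

- {a^p : p is prime} is NOT context-free
  • Requires the CFL pumping lemma to prove
  • The CFL pumping lemma also fails because prime gaps are unbounded

The CFL pumping lemma is "stronger" in that it can prove non-membership
in the larger class of context-free languages.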